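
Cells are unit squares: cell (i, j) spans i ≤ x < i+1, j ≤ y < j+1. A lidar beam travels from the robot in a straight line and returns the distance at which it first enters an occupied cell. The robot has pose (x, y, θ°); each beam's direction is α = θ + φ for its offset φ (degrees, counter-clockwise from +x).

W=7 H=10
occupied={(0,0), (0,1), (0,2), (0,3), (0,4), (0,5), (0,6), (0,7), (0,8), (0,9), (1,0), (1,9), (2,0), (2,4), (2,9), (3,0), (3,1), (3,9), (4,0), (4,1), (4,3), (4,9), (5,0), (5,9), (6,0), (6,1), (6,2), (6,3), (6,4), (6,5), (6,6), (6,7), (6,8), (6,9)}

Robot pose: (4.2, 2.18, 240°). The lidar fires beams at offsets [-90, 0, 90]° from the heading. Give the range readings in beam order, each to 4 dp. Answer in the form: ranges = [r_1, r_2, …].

ranges = [3.6950, 0.2078, 0.3600]

beam 1: φ=-90°, α=150°
  cosα=-0.8660 sinα=0.5000 | (4,2) | tMaxX 0.2309 tMaxY 1.6400 | tΔX 1.1547 tΔY 2.0000
    t=0.2309 [x] (3,2)
    t=1.3856 [x] (2,2)
    t=1.6400 [y] (2,3)
    t=2.5403 [x] (1,3)
    t=3.6400 [y] (1,4)
    t=3.6950 [x] (0,4) — stop
  → r_1 = 3.6950
beam 2: φ=0°, α=240°
  cosα=-0.5000 sinα=-0.8660 | (4,2) | tMaxX 0.4000 tMaxY 0.2078 | tΔX 2.0000 tΔY 1.1547
    t=0.2078 [y] (4,1) — stop
  → r_2 = 0.2078
beam 3: φ=90°, α=330°
  cosα=0.8660 sinα=-0.5000 | (4,2) | tMaxX 0.9238 tMaxY 0.3600 | tΔX 1.1547 tΔY 2.0000
    t=0.3600 [y] (4,1) — stop
  → r_3 = 0.3600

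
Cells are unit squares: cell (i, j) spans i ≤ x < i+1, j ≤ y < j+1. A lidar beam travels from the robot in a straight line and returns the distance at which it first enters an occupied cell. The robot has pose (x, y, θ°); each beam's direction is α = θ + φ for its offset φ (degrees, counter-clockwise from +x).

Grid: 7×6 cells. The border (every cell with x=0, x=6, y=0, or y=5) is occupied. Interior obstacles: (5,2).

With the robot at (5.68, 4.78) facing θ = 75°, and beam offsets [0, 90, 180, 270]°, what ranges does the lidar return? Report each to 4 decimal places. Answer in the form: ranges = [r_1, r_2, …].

beam 1: φ=0°, α=75°
  direction (0.2588, 0.9659); cell (5,4); t to first gridline: x 1.2364, y 0.2278 (then +3.8637 / +1.0353)
    (5,5) via y @ 0.2278  # hit
  → r_1 = 0.2278
beam 2: φ=90°, α=165°
  direction (-0.9659, 0.2588); cell (5,4); t to first gridline: x 0.7040, y 0.8500 (then +1.0353 / +3.8637)
    (4,4) via x @ 0.7040
    (4,5) via y @ 0.8500  # hit
  → r_2 = 0.8500
beam 3: φ=180°, α=255°
  direction (-0.2588, -0.9659); cell (5,4); t to first gridline: x 2.6273, y 0.8075 (then +3.8637 / +1.0353)
    (5,3) via y @ 0.8075
    (5,2) via y @ 1.8428  # hit
  → r_3 = 1.8428
beam 4: φ=270°, α=345°
  direction (0.9659, -0.2588); cell (5,4); t to first gridline: x 0.3313, y 3.0137 (then +1.0353 / +3.8637)
    (6,4) via x @ 0.3313  # hit
  → r_4 = 0.3313

ranges = [0.2278, 0.8500, 1.8428, 0.3313]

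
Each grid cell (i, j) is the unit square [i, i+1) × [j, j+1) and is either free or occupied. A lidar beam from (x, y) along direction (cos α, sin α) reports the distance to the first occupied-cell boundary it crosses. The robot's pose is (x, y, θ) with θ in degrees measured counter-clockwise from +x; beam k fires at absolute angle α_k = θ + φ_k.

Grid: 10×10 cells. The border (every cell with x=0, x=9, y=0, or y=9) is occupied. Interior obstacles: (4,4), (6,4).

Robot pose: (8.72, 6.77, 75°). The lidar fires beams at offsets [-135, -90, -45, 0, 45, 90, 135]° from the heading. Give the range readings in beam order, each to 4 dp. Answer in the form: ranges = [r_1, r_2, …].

ranges = [0.5600, 0.2899, 0.3233, 1.0818, 2.5750, 7.9923, 4.2955]

beam 1: φ=-135°, α=300°
  dir = (cos 300°, sin 300°) = (0.5000, -0.8660); from cell (8,6)
  next x-line at t=0.5600, next y-line at t=0.8891; Δt_x=2.0000, Δt_y=1.1547
    x: enter (9,6) at t=0.5600 ← occupied
  → r_1 = 0.5600
beam 2: φ=-90°, α=345°
  dir = (cos 345°, sin 345°) = (0.9659, -0.2588); from cell (8,6)
  next x-line at t=0.2899, next y-line at t=2.9751; Δt_x=1.0353, Δt_y=3.8637
    x: enter (9,6) at t=0.2899 ← occupied
  → r_2 = 0.2899
beam 3: φ=-45°, α=30°
  dir = (cos 30°, sin 30°) = (0.8660, 0.5000); from cell (8,6)
  next x-line at t=0.3233, next y-line at t=0.4600; Δt_x=1.1547, Δt_y=2.0000
    x: enter (9,6) at t=0.3233 ← occupied
  → r_3 = 0.3233
beam 4: φ=0°, α=75°
  dir = (cos 75°, sin 75°) = (0.2588, 0.9659); from cell (8,6)
  next x-line at t=1.0818, next y-line at t=0.2381; Δt_x=3.8637, Δt_y=1.0353
    y: enter (8,7) at t=0.2381
    x: enter (9,7) at t=1.0818 ← occupied
  → r_4 = 1.0818
beam 5: φ=45°, α=120°
  dir = (cos 120°, sin 120°) = (-0.5000, 0.8660); from cell (8,6)
  next x-line at t=1.4400, next y-line at t=0.2656; Δt_x=2.0000, Δt_y=1.1547
    y: enter (8,7) at t=0.2656
    y: enter (8,8) at t=1.4203
    x: enter (7,8) at t=1.4400
    y: enter (7,9) at t=2.5750 ← occupied
  → r_5 = 2.5750
beam 6: φ=90°, α=165°
  dir = (cos 165°, sin 165°) = (-0.9659, 0.2588); from cell (8,6)
  next x-line at t=0.7454, next y-line at t=0.8887; Δt_x=1.0353, Δt_y=3.8637
    x: enter (7,6) at t=0.7454
    y: enter (7,7) at t=0.8887
    x: enter (6,7) at t=1.7807
    x: enter (5,7) at t=2.8160
    x: enter (4,7) at t=3.8512
    y: enter (4,8) at t=4.7524
    x: enter (3,8) at t=4.8865
    x: enter (2,8) at t=5.9218
    x: enter (1,8) at t=6.9571
    x: enter (0,8) at t=7.9923 ← occupied
  → r_6 = 7.9923
beam 7: φ=135°, α=210°
  dir = (cos 210°, sin 210°) = (-0.8660, -0.5000); from cell (8,6)
  next x-line at t=0.8314, next y-line at t=1.5400; Δt_x=1.1547, Δt_y=2.0000
    x: enter (7,6) at t=0.8314
    y: enter (7,5) at t=1.5400
    x: enter (6,5) at t=1.9861
    x: enter (5,5) at t=3.1408
    y: enter (5,4) at t=3.5400
    x: enter (4,4) at t=4.2955 ← occupied
  → r_7 = 4.2955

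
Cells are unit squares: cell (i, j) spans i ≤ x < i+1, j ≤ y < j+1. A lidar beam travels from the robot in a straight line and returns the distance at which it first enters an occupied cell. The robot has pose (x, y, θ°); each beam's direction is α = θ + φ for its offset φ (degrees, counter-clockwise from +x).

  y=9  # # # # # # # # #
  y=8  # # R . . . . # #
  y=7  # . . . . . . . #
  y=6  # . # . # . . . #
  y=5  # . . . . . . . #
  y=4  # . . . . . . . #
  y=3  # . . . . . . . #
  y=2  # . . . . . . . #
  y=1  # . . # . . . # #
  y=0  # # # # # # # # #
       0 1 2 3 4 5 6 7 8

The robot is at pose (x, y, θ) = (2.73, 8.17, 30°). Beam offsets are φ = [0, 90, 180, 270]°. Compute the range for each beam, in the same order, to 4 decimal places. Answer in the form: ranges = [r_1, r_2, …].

ranges = [1.6600, 0.9584, 1.9976, 8.2792]

beam 1: φ=0°, α=30°
  dir = (cos 30°, sin 30°) = (0.8660, 0.5000); from cell (2,8)
  next x-line at t=0.3118, next y-line at t=1.6600; Δt_x=1.1547, Δt_y=2.0000
    x: enter (3,8) at t=0.3118
    x: enter (4,8) at t=1.4665
    y: enter (4,9) at t=1.6600 ← occupied
  → r_1 = 1.6600
beam 2: φ=90°, α=120°
  dir = (cos 120°, sin 120°) = (-0.5000, 0.8660); from cell (2,8)
  next x-line at t=1.4600, next y-line at t=0.9584; Δt_x=2.0000, Δt_y=1.1547
    y: enter (2,9) at t=0.9584 ← occupied
  → r_2 = 0.9584
beam 3: φ=180°, α=210°
  dir = (cos 210°, sin 210°) = (-0.8660, -0.5000); from cell (2,8)
  next x-line at t=0.8429, next y-line at t=0.3400; Δt_x=1.1547, Δt_y=2.0000
    y: enter (2,7) at t=0.3400
    x: enter (1,7) at t=0.8429
    x: enter (0,7) at t=1.9976 ← occupied
  → r_3 = 1.9976
beam 4: φ=270°, α=300°
  dir = (cos 300°, sin 300°) = (0.5000, -0.8660); from cell (2,8)
  next x-line at t=0.5400, next y-line at t=0.1963; Δt_x=2.0000, Δt_y=1.1547
    y: enter (2,7) at t=0.1963
    x: enter (3,7) at t=0.5400
    y: enter (3,6) at t=1.3510
    y: enter (3,5) at t=2.5057
    x: enter (4,5) at t=2.5400
    y: enter (4,4) at t=3.6604
    x: enter (5,4) at t=4.5400
    y: enter (5,3) at t=4.8151
    y: enter (5,2) at t=5.9698
    x: enter (6,2) at t=6.5400
    y: enter (6,1) at t=7.1245
    y: enter (6,0) at t=8.2792 ← occupied
  → r_4 = 8.2792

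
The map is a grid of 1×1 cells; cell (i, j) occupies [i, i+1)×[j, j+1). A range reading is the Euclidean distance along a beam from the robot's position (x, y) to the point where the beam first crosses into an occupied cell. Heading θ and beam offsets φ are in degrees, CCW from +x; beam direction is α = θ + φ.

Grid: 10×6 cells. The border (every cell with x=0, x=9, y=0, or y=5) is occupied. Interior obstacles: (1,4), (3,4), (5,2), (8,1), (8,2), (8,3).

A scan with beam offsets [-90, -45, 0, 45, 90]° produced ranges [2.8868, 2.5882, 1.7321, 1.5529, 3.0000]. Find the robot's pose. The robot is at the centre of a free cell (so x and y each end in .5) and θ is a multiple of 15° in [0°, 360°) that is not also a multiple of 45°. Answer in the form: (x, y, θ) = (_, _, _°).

(x, y, θ) = (3.5, 2.5, 240°)

The pose lattice has 26·16 = 416 candidates. Test each by forward raycasting.
  (6.5, 4.5, 330°): beam 1 = 1.7321 ≠ 2.8868 ✗
  (3.5, 1.5, 255°): beam 1 = 2.5882 ≠ 2.8868 ✗
  (7.5, 1.5, 150°): beam 1 = 1.0000 ≠ 2.8868 ✗
  …
  (3.5, 2.5, 240°): r_1=2.8868, r_2=2.5882, r_3=1.7321, r_4=1.5529, r_5=3.0000 — all match ✓
No second candidate reproduces the full scan.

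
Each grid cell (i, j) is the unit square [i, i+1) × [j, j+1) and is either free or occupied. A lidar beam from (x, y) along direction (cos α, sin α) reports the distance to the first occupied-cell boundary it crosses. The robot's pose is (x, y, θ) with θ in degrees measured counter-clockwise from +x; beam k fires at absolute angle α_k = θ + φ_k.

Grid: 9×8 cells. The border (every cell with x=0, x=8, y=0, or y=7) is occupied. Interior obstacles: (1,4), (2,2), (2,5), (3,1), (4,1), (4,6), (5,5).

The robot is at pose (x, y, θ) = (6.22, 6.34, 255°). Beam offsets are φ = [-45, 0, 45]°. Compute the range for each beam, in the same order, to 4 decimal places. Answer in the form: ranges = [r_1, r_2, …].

ranges = [0.6800, 0.8500, 3.5600]

beam 1: φ=-45°, α=210°
  cosα=-0.8660 sinα=-0.5000 | (6,6) | tMaxX 0.2540 tMaxY 0.6800 | tΔX 1.1547 tΔY 2.0000
    t=0.2540 [x] (5,6)
    t=0.6800 [y] (5,5) — stop
  → r_1 = 0.6800
beam 2: φ=0°, α=255°
  cosα=-0.2588 sinα=-0.9659 | (6,6) | tMaxX 0.8500 tMaxY 0.3520 | tΔX 3.8637 tΔY 1.0353
    t=0.3520 [y] (6,5)
    t=0.8500 [x] (5,5) — stop
  → r_2 = 0.8500
beam 3: φ=45°, α=300°
  cosα=0.5000 sinα=-0.8660 | (6,6) | tMaxX 1.5600 tMaxY 0.3926 | tΔX 2.0000 tΔY 1.1547
    t=0.3926 [y] (6,5)
    t=1.5473 [y] (6,4)
    t=1.5600 [x] (7,4)
    t=2.7020 [y] (7,3)
    t=3.5600 [x] (8,3) — stop
  → r_3 = 3.5600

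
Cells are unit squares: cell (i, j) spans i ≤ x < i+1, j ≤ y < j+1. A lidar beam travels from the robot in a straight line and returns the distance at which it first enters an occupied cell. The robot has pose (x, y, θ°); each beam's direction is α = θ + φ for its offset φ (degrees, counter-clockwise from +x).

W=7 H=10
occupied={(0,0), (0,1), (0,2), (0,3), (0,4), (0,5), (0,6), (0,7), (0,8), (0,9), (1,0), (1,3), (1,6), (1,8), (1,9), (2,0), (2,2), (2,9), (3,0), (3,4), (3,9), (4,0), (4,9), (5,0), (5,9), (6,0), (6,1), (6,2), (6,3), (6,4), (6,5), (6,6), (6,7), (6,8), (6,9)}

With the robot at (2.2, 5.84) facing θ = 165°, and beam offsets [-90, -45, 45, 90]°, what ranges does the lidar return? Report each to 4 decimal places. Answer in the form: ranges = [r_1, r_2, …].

ranges = [3.2715, 0.4000, 1.3856, 1.9049]

beam 1: φ=-90°, α=75°
  direction (0.2588, 0.9659); cell (2,5); t to first gridline: x 3.0910, y 0.1656 (then +3.8637 / +1.0353)
    (2,6) via y @ 0.1656
    (2,7) via y @ 1.2009
    (2,8) via y @ 2.2362
    (3,8) via x @ 3.0910
    (3,9) via y @ 3.2715  # hit
  → r_1 = 3.2715
beam 2: φ=-45°, α=120°
  direction (-0.5000, 0.8660); cell (2,5); t to first gridline: x 0.4000, y 0.1848 (then +2.0000 / +1.1547)
    (2,6) via y @ 0.1848
    (1,6) via x @ 0.4000  # hit
  → r_2 = 0.4000
beam 3: φ=45°, α=210°
  direction (-0.8660, -0.5000); cell (2,5); t to first gridline: x 0.2309, y 1.6800 (then +1.1547 / +2.0000)
    (1,5) via x @ 0.2309
    (0,5) via x @ 1.3856  # hit
  → r_3 = 1.3856
beam 4: φ=90°, α=255°
  direction (-0.2588, -0.9659); cell (2,5); t to first gridline: x 0.7727, y 0.8696 (then +3.8637 / +1.0353)
    (1,5) via x @ 0.7727
    (1,4) via y @ 0.8696
    (1,3) via y @ 1.9049  # hit
  → r_4 = 1.9049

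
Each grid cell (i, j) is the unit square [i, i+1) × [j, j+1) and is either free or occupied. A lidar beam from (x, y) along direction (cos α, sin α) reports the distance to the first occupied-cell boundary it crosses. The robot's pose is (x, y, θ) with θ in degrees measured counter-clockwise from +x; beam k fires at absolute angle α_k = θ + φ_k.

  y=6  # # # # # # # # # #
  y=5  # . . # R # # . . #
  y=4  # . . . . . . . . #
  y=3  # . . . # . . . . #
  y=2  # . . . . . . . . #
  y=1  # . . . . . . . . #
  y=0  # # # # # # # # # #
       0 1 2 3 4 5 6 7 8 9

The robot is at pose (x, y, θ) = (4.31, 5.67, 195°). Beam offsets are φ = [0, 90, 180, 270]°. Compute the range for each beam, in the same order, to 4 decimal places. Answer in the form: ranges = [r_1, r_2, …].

ranges = [0.3209, 1.7289, 0.7143, 0.3416]

beam 1: φ=0°, α=195°
  direction (-0.9659, -0.2588); cell (4,5); t to first gridline: x 0.3209, y 2.5887 (then +1.0353 / +3.8637)
    (3,5) via x @ 0.3209  # hit
  → r_1 = 0.3209
beam 2: φ=90°, α=285°
  direction (0.2588, -0.9659); cell (4,5); t to first gridline: x 2.6660, y 0.6936 (then +3.8637 / +1.0353)
    (4,4) via y @ 0.6936
    (4,3) via y @ 1.7289  # hit
  → r_2 = 1.7289
beam 3: φ=180°, α=15°
  direction (0.9659, 0.2588); cell (4,5); t to first gridline: x 0.7143, y 1.2750 (then +1.0353 / +3.8637)
    (5,5) via x @ 0.7143  # hit
  → r_3 = 0.7143
beam 4: φ=270°, α=105°
  direction (-0.2588, 0.9659); cell (4,5); t to first gridline: x 1.1977, y 0.3416 (then +3.8637 / +1.0353)
    (4,6) via y @ 0.3416  # hit
  → r_4 = 0.3416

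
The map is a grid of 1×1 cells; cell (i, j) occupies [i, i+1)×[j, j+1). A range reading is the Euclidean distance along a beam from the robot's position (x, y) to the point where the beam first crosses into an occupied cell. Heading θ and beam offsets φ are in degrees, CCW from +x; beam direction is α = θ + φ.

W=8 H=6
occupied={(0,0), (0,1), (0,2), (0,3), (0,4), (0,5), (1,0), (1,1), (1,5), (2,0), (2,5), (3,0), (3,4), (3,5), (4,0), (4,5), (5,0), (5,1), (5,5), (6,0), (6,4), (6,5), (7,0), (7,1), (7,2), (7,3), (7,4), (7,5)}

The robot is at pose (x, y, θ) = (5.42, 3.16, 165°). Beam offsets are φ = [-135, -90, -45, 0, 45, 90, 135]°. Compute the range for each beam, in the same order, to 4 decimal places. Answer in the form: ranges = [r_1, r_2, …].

beam 1: φ=-135°, α=30°
  direction (0.8660, 0.5000); cell (5,3); t to first gridline: x 0.6697, y 1.6800 (then +1.1547 / +2.0000)
    (6,3) via x @ 0.6697
    (6,4) via y @ 1.6800  # hit
  → r_1 = 1.6800
beam 2: φ=-90°, α=75°
  direction (0.2588, 0.9659); cell (5,3); t to first gridline: x 2.2409, y 0.8696 (then +3.8637 / +1.0353)
    (5,4) via y @ 0.8696
    (5,5) via y @ 1.9049  # hit
  → r_2 = 1.9049
beam 3: φ=-45°, α=120°
  direction (-0.5000, 0.8660); cell (5,3); t to first gridline: x 0.8400, y 0.9699 (then +2.0000 / +1.1547)
    (4,3) via x @ 0.8400
    (4,4) via y @ 0.9699
    (4,5) via y @ 2.1246  # hit
  → r_3 = 2.1246
beam 4: φ=0°, α=165°
  direction (-0.9659, 0.2588); cell (5,3); t to first gridline: x 0.4348, y 3.2455 (then +1.0353 / +3.8637)
    (4,3) via x @ 0.4348
    (3,3) via x @ 1.4701
    (2,3) via x @ 2.5054
    (2,4) via y @ 3.2455
    (1,4) via x @ 3.5406
    (0,4) via x @ 4.5759  # hit
  → r_4 = 4.5759
beam 5: φ=45°, α=210°
  direction (-0.8660, -0.5000); cell (5,3); t to first gridline: x 0.4850, y 0.3200 (then +1.1547 / +2.0000)
    (5,2) via y @ 0.3200
    (4,2) via x @ 0.4850
    (3,2) via x @ 1.6397
    (3,1) via y @ 2.3200
    (2,1) via x @ 2.7944
    (1,1) via x @ 3.9491  # hit
  → r_5 = 3.9491
beam 6: φ=90°, α=255°
  direction (-0.2588, -0.9659); cell (5,3); t to first gridline: x 1.6228, y 0.1656 (then +3.8637 / +1.0353)
    (5,2) via y @ 0.1656
    (5,1) via y @ 1.2009  # hit
  → r_6 = 1.2009
beam 7: φ=135°, α=300°
  direction (0.5000, -0.8660); cell (5,3); t to first gridline: x 1.1600, y 0.1848 (then +2.0000 / +1.1547)
    (5,2) via y @ 0.1848
    (6,2) via x @ 1.1600
    (6,1) via y @ 1.3395
    (6,0) via y @ 2.4942  # hit
  → r_7 = 2.4942

ranges = [1.6800, 1.9049, 2.1246, 4.5759, 3.9491, 1.2009, 2.4942]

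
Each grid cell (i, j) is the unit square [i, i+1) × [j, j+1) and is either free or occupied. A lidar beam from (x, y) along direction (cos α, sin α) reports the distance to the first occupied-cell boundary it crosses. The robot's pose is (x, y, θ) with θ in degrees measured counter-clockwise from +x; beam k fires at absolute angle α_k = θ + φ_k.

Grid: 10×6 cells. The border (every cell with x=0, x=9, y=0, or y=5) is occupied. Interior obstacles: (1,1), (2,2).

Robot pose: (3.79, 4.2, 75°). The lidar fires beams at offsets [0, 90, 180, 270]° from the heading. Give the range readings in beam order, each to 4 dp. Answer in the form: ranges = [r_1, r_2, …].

beam 1: φ=0°, α=75°
  direction (0.2588, 0.9659); cell (3,4); t to first gridline: x 0.8114, y 0.8282 (then +3.8637 / +1.0353)
    (4,4) via x @ 0.8114
    (4,5) via y @ 0.8282  # hit
  → r_1 = 0.8282
beam 2: φ=90°, α=165°
  direction (-0.9659, 0.2588); cell (3,4); t to first gridline: x 0.8179, y 3.0910 (then +1.0353 / +3.8637)
    (2,4) via x @ 0.8179
    (1,4) via x @ 1.8531
    (0,4) via x @ 2.8884  # hit
  → r_2 = 2.8884
beam 3: φ=180°, α=255°
  direction (-0.2588, -0.9659); cell (3,4); t to first gridline: x 3.0523, y 0.2071 (then +3.8637 / +1.0353)
    (3,3) via y @ 0.2071
    (3,2) via y @ 1.2423
    (3,1) via y @ 2.2776
    (2,1) via x @ 3.0523
    (2,0) via y @ 3.3129  # hit
  → r_3 = 3.3129
beam 4: φ=270°, α=345°
  direction (0.9659, -0.2588); cell (3,4); t to first gridline: x 0.2174, y 0.7727 (then +1.0353 / +3.8637)
    (4,4) via x @ 0.2174
    (4,3) via y @ 0.7727
    (5,3) via x @ 1.2527
    (6,3) via x @ 2.2880
    (7,3) via x @ 3.3232
    (8,3) via x @ 4.3585
    (8,2) via y @ 4.6364
    (9,2) via x @ 5.3938  # hit
  → r_4 = 5.3938

ranges = [0.8282, 2.8884, 3.3129, 5.3938]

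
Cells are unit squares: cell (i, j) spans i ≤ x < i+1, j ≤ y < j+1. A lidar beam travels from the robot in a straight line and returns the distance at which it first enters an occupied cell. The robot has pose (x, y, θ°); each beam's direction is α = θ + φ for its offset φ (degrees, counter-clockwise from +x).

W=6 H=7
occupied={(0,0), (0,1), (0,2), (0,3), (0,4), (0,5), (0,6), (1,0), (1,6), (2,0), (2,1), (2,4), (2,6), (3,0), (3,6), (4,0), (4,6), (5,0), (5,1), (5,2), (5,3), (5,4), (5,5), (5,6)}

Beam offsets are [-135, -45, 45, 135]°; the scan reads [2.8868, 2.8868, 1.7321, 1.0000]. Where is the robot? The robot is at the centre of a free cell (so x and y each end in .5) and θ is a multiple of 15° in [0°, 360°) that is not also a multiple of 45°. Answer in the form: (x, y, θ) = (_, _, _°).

(x, y, θ) = (3.5, 3.5, 345°)

The pose lattice has 18·16 = 288 candidates. Test each by forward raycasting.
  (3.5, 3.5, 210°): beam 1 = 2.5882 ≠ 2.8868 ✗
  (3.5, 2.5, 240°): beam 1 = 1.9319 ≠ 2.8868 ✗
  (1.5, 1.5, 15°): beam 1 = 0.5774 ≠ 2.8868 ✗
  (3.5, 5.5, 75°): beam 1 = 3.0000 ≠ 2.8868 ✗
  …
  (3.5, 3.5, 345°): r_1=2.8868, r_2=2.8868, r_3=1.7321, r_4=1.0000 — all match ✓
Only this pose fits every beam.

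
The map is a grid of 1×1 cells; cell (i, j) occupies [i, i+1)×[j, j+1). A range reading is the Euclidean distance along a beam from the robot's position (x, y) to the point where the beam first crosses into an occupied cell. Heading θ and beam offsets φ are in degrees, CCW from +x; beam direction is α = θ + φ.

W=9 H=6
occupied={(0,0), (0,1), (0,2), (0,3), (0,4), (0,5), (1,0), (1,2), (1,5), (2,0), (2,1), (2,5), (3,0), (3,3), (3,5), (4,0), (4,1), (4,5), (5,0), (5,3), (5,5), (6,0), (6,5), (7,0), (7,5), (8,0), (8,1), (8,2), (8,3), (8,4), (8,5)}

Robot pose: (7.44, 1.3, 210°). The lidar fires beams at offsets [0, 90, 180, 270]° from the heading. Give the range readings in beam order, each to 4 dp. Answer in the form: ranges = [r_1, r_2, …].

beam 1: φ=0°, α=210°
  dir = (cos 210°, sin 210°) = (-0.8660, -0.5000); from cell (7,1)
  next x-line at t=0.5081, next y-line at t=0.6000; Δt_x=1.1547, Δt_y=2.0000
    x: enter (6,1) at t=0.5081
    y: enter (6,0) at t=0.6000 ← occupied
  → r_1 = 0.6000
beam 2: φ=90°, α=300°
  dir = (cos 300°, sin 300°) = (0.5000, -0.8660); from cell (7,1)
  next x-line at t=1.1200, next y-line at t=0.3464; Δt_x=2.0000, Δt_y=1.1547
    y: enter (7,0) at t=0.3464 ← occupied
  → r_2 = 0.3464
beam 3: φ=180°, α=30°
  dir = (cos 30°, sin 30°) = (0.8660, 0.5000); from cell (7,1)
  next x-line at t=0.6466, next y-line at t=1.4000; Δt_x=1.1547, Δt_y=2.0000
    x: enter (8,1) at t=0.6466 ← occupied
  → r_3 = 0.6466
beam 4: φ=270°, α=120°
  dir = (cos 120°, sin 120°) = (-0.5000, 0.8660); from cell (7,1)
  next x-line at t=0.8800, next y-line at t=0.8083; Δt_x=2.0000, Δt_y=1.1547
    y: enter (7,2) at t=0.8083
    x: enter (6,2) at t=0.8800
    y: enter (6,3) at t=1.9630
    x: enter (5,3) at t=2.8800 ← occupied
  → r_4 = 2.8800

ranges = [0.6000, 0.3464, 0.6466, 2.8800]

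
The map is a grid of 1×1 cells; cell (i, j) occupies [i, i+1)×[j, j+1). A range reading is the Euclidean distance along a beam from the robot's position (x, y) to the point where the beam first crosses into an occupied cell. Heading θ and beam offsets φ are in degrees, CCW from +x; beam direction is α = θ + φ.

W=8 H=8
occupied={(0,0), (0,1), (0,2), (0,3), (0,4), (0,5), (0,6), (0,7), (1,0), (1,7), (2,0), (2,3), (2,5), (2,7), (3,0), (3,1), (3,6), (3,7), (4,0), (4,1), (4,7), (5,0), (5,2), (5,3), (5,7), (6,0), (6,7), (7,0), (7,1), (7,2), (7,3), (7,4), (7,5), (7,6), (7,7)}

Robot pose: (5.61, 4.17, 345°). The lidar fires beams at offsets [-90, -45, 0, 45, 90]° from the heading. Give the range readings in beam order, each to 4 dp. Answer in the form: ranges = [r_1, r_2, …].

ranges = [0.1760, 0.1963, 1.4390, 1.6050, 2.9298]

beam 1: φ=-90°, α=255°
  dir = (cos 255°, sin 255°) = (-0.2588, -0.9659); from cell (5,4)
  next x-line at t=2.3569, next y-line at t=0.1760; Δt_x=3.8637, Δt_y=1.0353
    y: enter (5,3) at t=0.1760 ← occupied
  → r_1 = 0.1760
beam 2: φ=-45°, α=300°
  dir = (cos 300°, sin 300°) = (0.5000, -0.8660); from cell (5,4)
  next x-line at t=0.7800, next y-line at t=0.1963; Δt_x=2.0000, Δt_y=1.1547
    y: enter (5,3) at t=0.1963 ← occupied
  → r_2 = 0.1963
beam 3: φ=0°, α=345°
  dir = (cos 345°, sin 345°) = (0.9659, -0.2588); from cell (5,4)
  next x-line at t=0.4038, next y-line at t=0.6568; Δt_x=1.0353, Δt_y=3.8637
    x: enter (6,4) at t=0.4038
    y: enter (6,3) at t=0.6568
    x: enter (7,3) at t=1.4390 ← occupied
  → r_3 = 1.4390
beam 4: φ=45°, α=30°
  dir = (cos 30°, sin 30°) = (0.8660, 0.5000); from cell (5,4)
  next x-line at t=0.4503, next y-line at t=1.6600; Δt_x=1.1547, Δt_y=2.0000
    x: enter (6,4) at t=0.4503
    x: enter (7,4) at t=1.6050 ← occupied
  → r_4 = 1.6050
beam 5: φ=90°, α=75°
  dir = (cos 75°, sin 75°) = (0.2588, 0.9659); from cell (5,4)
  next x-line at t=1.5068, next y-line at t=0.8593; Δt_x=3.8637, Δt_y=1.0353
    y: enter (5,5) at t=0.8593
    x: enter (6,5) at t=1.5068
    y: enter (6,6) at t=1.8946
    y: enter (6,7) at t=2.9298 ← occupied
  → r_5 = 2.9298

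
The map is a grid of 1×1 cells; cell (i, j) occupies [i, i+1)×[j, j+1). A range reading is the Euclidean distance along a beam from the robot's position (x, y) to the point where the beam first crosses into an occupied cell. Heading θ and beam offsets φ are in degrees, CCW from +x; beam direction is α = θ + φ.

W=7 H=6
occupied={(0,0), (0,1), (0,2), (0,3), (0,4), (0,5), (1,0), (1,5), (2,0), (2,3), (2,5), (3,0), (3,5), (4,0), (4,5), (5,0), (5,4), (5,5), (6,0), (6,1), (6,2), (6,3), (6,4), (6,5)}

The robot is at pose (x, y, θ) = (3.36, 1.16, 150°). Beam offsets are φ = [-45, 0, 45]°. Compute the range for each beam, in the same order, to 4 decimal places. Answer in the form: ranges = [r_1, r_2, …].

ranges = [1.9049, 2.7251, 0.6182]

beam 1: φ=-45°, α=105°
  cosα=-0.2588 sinα=0.9659 | (3,1) | tMaxX 1.3909 tMaxY 0.8696 | tΔX 3.8637 tΔY 1.0353
    t=0.8696 [y] (3,2)
    t=1.3909 [x] (2,2)
    t=1.9049 [y] (2,3) — stop
  → r_1 = 1.9049
beam 2: φ=0°, α=150°
  cosα=-0.8660 sinα=0.5000 | (3,1) | tMaxX 0.4157 tMaxY 1.6800 | tΔX 1.1547 tΔY 2.0000
    t=0.4157 [x] (2,1)
    t=1.5704 [x] (1,1)
    t=1.6800 [y] (1,2)
    t=2.7251 [x] (0,2) — stop
  → r_2 = 2.7251
beam 3: φ=45°, α=195°
  cosα=-0.9659 sinα=-0.2588 | (3,1) | tMaxX 0.3727 tMaxY 0.6182 | tΔX 1.0353 tΔY 3.8637
    t=0.3727 [x] (2,1)
    t=0.6182 [y] (2,0) — stop
  → r_3 = 0.6182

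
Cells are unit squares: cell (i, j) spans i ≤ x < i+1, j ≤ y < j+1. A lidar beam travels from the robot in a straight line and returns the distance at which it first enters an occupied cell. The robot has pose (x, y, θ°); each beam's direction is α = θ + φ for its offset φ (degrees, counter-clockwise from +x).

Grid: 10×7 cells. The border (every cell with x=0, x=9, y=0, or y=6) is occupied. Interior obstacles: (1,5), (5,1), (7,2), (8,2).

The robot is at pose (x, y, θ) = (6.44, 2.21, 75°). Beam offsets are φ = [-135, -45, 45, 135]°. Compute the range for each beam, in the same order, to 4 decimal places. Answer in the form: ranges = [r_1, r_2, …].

beam 1: φ=-135°, α=300°
  d=(0.5000,-0.8660)  start (6,2)  tX=1.1200 tY=0.2425  stride 1/|dx|=2.0000 1/|dy|=1.1547
    cross y-line → (6,1), t=0.2425
    cross x-line → (7,1), t=1.1200
    cross y-line → (7,0), t=1.3972 (wall)
  → r_1 = 1.3972
beam 2: φ=-45°, α=30°
  d=(0.8660,0.5000)  start (6,2)  tX=0.6466 tY=1.5800  stride 1/|dx|=1.1547 1/|dy|=2.0000
    cross x-line → (7,2), t=0.6466 (wall)
  → r_2 = 0.6466
beam 3: φ=45°, α=120°
  d=(-0.5000,0.8660)  start (6,2)  tX=0.8800 tY=0.9122  stride 1/|dx|=2.0000 1/|dy|=1.1547
    cross x-line → (5,2), t=0.8800
    cross y-line → (5,3), t=0.9122
    cross y-line → (5,4), t=2.0669
    cross x-line → (4,4), t=2.8800
    cross y-line → (4,5), t=3.2216
    cross y-line → (4,6), t=4.3763 (wall)
  → r_3 = 4.3763
beam 4: φ=135°, α=210°
  d=(-0.8660,-0.5000)  start (6,2)  tX=0.5081 tY=0.4200  stride 1/|dx|=1.1547 1/|dy|=2.0000
    cross y-line → (6,1), t=0.4200
    cross x-line → (5,1), t=0.5081 (wall)
  → r_4 = 0.5081

ranges = [1.3972, 0.6466, 4.3763, 0.5081]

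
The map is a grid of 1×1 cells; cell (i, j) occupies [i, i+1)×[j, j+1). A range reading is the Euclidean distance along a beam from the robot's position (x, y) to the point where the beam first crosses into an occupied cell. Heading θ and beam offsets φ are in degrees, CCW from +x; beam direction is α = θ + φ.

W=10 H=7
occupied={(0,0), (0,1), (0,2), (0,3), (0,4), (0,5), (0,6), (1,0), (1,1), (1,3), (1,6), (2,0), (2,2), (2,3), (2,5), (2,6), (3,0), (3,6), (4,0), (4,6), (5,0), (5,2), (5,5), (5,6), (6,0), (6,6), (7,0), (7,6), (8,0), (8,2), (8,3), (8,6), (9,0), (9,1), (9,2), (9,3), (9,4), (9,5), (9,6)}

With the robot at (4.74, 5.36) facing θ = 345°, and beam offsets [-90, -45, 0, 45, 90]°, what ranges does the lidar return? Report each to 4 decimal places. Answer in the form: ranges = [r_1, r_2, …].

beam 1: φ=-90°, α=255°
  cosα=-0.2588 sinα=-0.9659 | (4,5) | tMaxX 2.8591 tMaxY 0.3727 | tΔX 3.8637 tΔY 1.0353
    t=0.3727 [y] (4,4)
    t=1.4080 [y] (4,3)
    t=2.4433 [y] (4,2)
    t=2.8591 [x] (3,2)
    t=3.4785 [y] (3,1)
    t=4.5138 [y] (3,0) — stop
  → r_1 = 4.5138
beam 2: φ=-45°, α=300°
  cosα=0.5000 sinα=-0.8660 | (4,5) | tMaxX 0.5200 tMaxY 0.4157 | tΔX 2.0000 tΔY 1.1547
    t=0.4157 [y] (4,4)
    t=0.5200 [x] (5,4)
    t=1.5704 [y] (5,3)
    t=2.5200 [x] (6,3)
    t=2.7251 [y] (6,2)
    t=3.8798 [y] (6,1)
    t=4.5200 [x] (7,1)
    t=5.0345 [y] (7,0) — stop
  → r_2 = 5.0345
beam 3: φ=0°, α=345°
  cosα=0.9659 sinα=-0.2588 | (4,5) | tMaxX 0.2692 tMaxY 1.3909 | tΔX 1.0353 tΔY 3.8637
    t=0.2692 [x] (5,5) — stop
  → r_3 = 0.2692
beam 4: φ=45°, α=30°
  cosα=0.8660 sinα=0.5000 | (4,5) | tMaxX 0.3002 tMaxY 1.2800 | tΔX 1.1547 tΔY 2.0000
    t=0.3002 [x] (5,5) — stop
  → r_4 = 0.3002
beam 5: φ=90°, α=75°
  cosα=0.2588 sinα=0.9659 | (4,5) | tMaxX 1.0046 tMaxY 0.6626 | tΔX 3.8637 tΔY 1.0353
    t=0.6626 [y] (4,6) — stop
  → r_5 = 0.6626

ranges = [4.5138, 5.0345, 0.2692, 0.3002, 0.6626]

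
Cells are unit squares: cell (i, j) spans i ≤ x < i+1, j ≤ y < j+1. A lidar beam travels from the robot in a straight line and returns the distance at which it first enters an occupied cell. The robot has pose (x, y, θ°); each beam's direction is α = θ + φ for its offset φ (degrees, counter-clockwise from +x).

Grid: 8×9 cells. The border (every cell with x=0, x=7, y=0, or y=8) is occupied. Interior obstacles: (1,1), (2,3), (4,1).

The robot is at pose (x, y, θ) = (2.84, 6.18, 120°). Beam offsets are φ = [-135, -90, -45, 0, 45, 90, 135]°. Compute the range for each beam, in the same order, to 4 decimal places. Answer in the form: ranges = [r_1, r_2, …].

beam 1: φ=-135°, α=345°
  dir = (cos 345°, sin 345°) = (0.9659, -0.2588); from cell (2,6)
  next x-line at t=0.1656, next y-line at t=0.6955; Δt_x=1.0353, Δt_y=3.8637
    x: enter (3,6) at t=0.1656
    y: enter (3,5) at t=0.6955
    x: enter (4,5) at t=1.2009
    x: enter (5,5) at t=2.2362
    x: enter (6,5) at t=3.2715
    x: enter (7,5) at t=4.3067 ← occupied
  → r_1 = 4.3067
beam 2: φ=-90°, α=30°
  dir = (cos 30°, sin 30°) = (0.8660, 0.5000); from cell (2,6)
  next x-line at t=0.1848, next y-line at t=1.6400; Δt_x=1.1547, Δt_y=2.0000
    x: enter (3,6) at t=0.1848
    x: enter (4,6) at t=1.3395
    y: enter (4,7) at t=1.6400
    x: enter (5,7) at t=2.4942
    y: enter (5,8) at t=3.6400 ← occupied
  → r_2 = 3.6400
beam 3: φ=-45°, α=75°
  dir = (cos 75°, sin 75°) = (0.2588, 0.9659); from cell (2,6)
  next x-line at t=0.6182, next y-line at t=0.8489; Δt_x=3.8637, Δt_y=1.0353
    x: enter (3,6) at t=0.6182
    y: enter (3,7) at t=0.8489
    y: enter (3,8) at t=1.8842 ← occupied
  → r_3 = 1.8842
beam 4: φ=0°, α=120°
  dir = (cos 120°, sin 120°) = (-0.5000, 0.8660); from cell (2,6)
  next x-line at t=1.6800, next y-line at t=0.9469; Δt_x=2.0000, Δt_y=1.1547
    y: enter (2,7) at t=0.9469
    x: enter (1,7) at t=1.6800
    y: enter (1,8) at t=2.1016 ← occupied
  → r_4 = 2.1016
beam 5: φ=45°, α=165°
  dir = (cos 165°, sin 165°) = (-0.9659, 0.2588); from cell (2,6)
  next x-line at t=0.8696, next y-line at t=3.1682; Δt_x=1.0353, Δt_y=3.8637
    x: enter (1,6) at t=0.8696
    x: enter (0,6) at t=1.9049 ← occupied
  → r_5 = 1.9049
beam 6: φ=90°, α=210°
  dir = (cos 210°, sin 210°) = (-0.8660, -0.5000); from cell (2,6)
  next x-line at t=0.9699, next y-line at t=0.3600; Δt_x=1.1547, Δt_y=2.0000
    y: enter (2,5) at t=0.3600
    x: enter (1,5) at t=0.9699
    x: enter (0,5) at t=2.1246 ← occupied
  → r_6 = 2.1246
beam 7: φ=135°, α=255°
  dir = (cos 255°, sin 255°) = (-0.2588, -0.9659); from cell (2,6)
  next x-line at t=3.2455, next y-line at t=0.1863; Δt_x=3.8637, Δt_y=1.0353
    y: enter (2,5) at t=0.1863
    y: enter (2,4) at t=1.2216
    y: enter (2,3) at t=2.2569 ← occupied
  → r_7 = 2.2569

ranges = [4.3067, 3.6400, 1.8842, 2.1016, 1.9049, 2.1246, 2.2569]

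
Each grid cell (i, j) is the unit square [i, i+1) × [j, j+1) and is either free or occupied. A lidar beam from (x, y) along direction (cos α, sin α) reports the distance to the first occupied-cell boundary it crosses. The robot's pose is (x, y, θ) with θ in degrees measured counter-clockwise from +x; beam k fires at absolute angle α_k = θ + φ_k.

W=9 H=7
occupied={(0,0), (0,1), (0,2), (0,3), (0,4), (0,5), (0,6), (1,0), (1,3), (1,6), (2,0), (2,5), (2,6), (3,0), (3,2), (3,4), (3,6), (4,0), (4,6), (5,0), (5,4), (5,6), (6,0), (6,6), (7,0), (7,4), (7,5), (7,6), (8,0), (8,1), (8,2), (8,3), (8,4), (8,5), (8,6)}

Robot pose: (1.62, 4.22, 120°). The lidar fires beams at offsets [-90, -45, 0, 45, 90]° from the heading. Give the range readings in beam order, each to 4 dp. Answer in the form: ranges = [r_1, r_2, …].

ranges = [1.5600, 1.4682, 1.2400, 0.6419, 0.4400]

beam 1: φ=-90°, α=30°
  d=(0.8660,0.5000)  start (1,4)  tX=0.4388 tY=1.5600  stride 1/|dx|=1.1547 1/|dy|=2.0000
    cross x-line → (2,4), t=0.4388
    cross y-line → (2,5), t=1.5600 (wall)
  → r_1 = 1.5600
beam 2: φ=-45°, α=75°
  d=(0.2588,0.9659)  start (1,4)  tX=1.4682 tY=0.8075  stride 1/|dx|=3.8637 1/|dy|=1.0353
    cross y-line → (1,5), t=0.8075
    cross x-line → (2,5), t=1.4682 (wall)
  → r_2 = 1.4682
beam 3: φ=0°, α=120°
  d=(-0.5000,0.8660)  start (1,4)  tX=1.2400 tY=0.9007  stride 1/|dx|=2.0000 1/|dy|=1.1547
    cross y-line → (1,5), t=0.9007
    cross x-line → (0,5), t=1.2400 (wall)
  → r_3 = 1.2400
beam 4: φ=45°, α=165°
  d=(-0.9659,0.2588)  start (1,4)  tX=0.6419 tY=3.0137  stride 1/|dx|=1.0353 1/|dy|=3.8637
    cross x-line → (0,4), t=0.6419 (wall)
  → r_4 = 0.6419
beam 5: φ=90°, α=210°
  d=(-0.8660,-0.5000)  start (1,4)  tX=0.7159 tY=0.4400  stride 1/|dx|=1.1547 1/|dy|=2.0000
    cross y-line → (1,3), t=0.4400 (wall)
  → r_5 = 0.4400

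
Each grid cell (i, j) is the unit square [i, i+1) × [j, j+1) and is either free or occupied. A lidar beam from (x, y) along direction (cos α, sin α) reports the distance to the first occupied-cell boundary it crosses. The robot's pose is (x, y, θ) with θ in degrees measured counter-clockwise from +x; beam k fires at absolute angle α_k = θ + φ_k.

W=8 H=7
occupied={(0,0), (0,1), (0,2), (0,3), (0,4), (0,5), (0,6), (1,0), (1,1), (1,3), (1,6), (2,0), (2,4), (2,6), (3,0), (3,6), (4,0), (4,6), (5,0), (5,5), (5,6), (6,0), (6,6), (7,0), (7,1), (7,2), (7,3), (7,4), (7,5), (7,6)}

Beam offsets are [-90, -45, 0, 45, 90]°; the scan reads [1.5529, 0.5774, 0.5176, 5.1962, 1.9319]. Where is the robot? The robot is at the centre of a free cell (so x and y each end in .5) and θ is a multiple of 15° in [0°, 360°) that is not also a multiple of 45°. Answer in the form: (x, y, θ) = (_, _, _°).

Candidates: 26 free-cell centres × 16 headings = 416 poses. Raycast each; keep the one whose scan matches to 4 dp.
  (6.5, 5.5, 285°): beam 1 = 0.5176 ≠ 1.5529 ✗
  (6.5, 2.5, 150°): beam 1 = 1.0000 ≠ 1.5529 ✗
  (4.5, 4.5, 120°): beam 1 = 1.0000 ≠ 1.5529 ✗
  (5.5, 2.5, 195°): beam 1 = 3.6235 ≠ 1.5529 ✗
  …
  (2.5, 5.5, 285°): r_1=1.5529, r_2=0.5774, r_3=0.5176, r_4=5.1962, r_5=1.9319 — all match ✓
Only this pose fits every beam.

(x, y, θ) = (2.5, 5.5, 285°)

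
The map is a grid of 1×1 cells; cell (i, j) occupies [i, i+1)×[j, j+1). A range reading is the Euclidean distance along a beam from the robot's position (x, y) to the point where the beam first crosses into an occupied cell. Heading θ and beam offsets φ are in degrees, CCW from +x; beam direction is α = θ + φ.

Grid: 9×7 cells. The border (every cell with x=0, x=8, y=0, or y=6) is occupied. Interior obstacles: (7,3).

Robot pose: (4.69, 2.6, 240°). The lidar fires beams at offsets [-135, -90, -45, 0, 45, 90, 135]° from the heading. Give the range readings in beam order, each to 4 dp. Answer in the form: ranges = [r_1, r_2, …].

beam 1: φ=-135°, α=105°
  direction (-0.2588, 0.9659); cell (4,2); t to first gridline: x 2.6660, y 0.4141 (then +3.8637 / +1.0353)
    (4,3) via y @ 0.4141
    (4,4) via y @ 1.4494
    (4,5) via y @ 2.4847
    (3,5) via x @ 2.6660
    (3,6) via y @ 3.5199  # hit
  → r_1 = 3.5199
beam 2: φ=-90°, α=150°
  direction (-0.8660, 0.5000); cell (4,2); t to first gridline: x 0.7967, y 0.8000 (then +1.1547 / +2.0000)
    (3,2) via x @ 0.7967
    (3,3) via y @ 0.8000
    (2,3) via x @ 1.9514
    (2,4) via y @ 2.8000
    (1,4) via x @ 3.1061
    (0,4) via x @ 4.2608  # hit
  → r_2 = 4.2608
beam 3: φ=-45°, α=195°
  direction (-0.9659, -0.2588); cell (4,2); t to first gridline: x 0.7143, y 2.3182 (then +1.0353 / +3.8637)
    (3,2) via x @ 0.7143
    (2,2) via x @ 1.7496
    (2,1) via y @ 2.3182
    (1,1) via x @ 2.7849
    (0,1) via x @ 3.8202  # hit
  → r_3 = 3.8202
beam 4: φ=0°, α=240°
  direction (-0.5000, -0.8660); cell (4,2); t to first gridline: x 1.3800, y 0.6928 (then +2.0000 / +1.1547)
    (4,1) via y @ 0.6928
    (3,1) via x @ 1.3800
    (3,0) via y @ 1.8475  # hit
  → r_4 = 1.8475
beam 5: φ=45°, α=285°
  direction (0.2588, -0.9659); cell (4,2); t to first gridline: x 1.1977, y 0.6212 (then +3.8637 / +1.0353)
    (4,1) via y @ 0.6212
    (5,1) via x @ 1.1977
    (5,0) via y @ 1.6564  # hit
  → r_5 = 1.6564
beam 6: φ=90°, α=330°
  direction (0.8660, -0.5000); cell (4,2); t to first gridline: x 0.3580, y 1.2000 (then +1.1547 / +2.0000)
    (5,2) via x @ 0.3580
    (5,1) via y @ 1.2000
    (6,1) via x @ 1.5127
    (7,1) via x @ 2.6674
    (7,0) via y @ 3.2000  # hit
  → r_6 = 3.2000
beam 7: φ=135°, α=15°
  direction (0.9659, 0.2588); cell (4,2); t to first gridline: x 0.3209, y 1.5455 (then +1.0353 / +3.8637)
    (5,2) via x @ 0.3209
    (6,2) via x @ 1.3562
    (6,3) via y @ 1.5455
    (7,3) via x @ 2.3915  # hit
  → r_7 = 2.3915

ranges = [3.5199, 4.2608, 3.8202, 1.8475, 1.6564, 3.2000, 2.3915]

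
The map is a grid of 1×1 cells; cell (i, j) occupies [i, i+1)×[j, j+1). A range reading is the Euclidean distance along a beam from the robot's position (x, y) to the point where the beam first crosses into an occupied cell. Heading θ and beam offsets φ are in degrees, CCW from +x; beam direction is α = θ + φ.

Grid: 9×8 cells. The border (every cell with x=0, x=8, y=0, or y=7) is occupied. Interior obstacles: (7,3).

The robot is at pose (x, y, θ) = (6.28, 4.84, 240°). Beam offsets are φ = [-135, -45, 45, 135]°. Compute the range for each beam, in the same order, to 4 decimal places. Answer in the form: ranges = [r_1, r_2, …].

beam 1: φ=-135°, α=105°
  cosα=-0.2588 sinα=0.9659 | (6,4) | tMaxX 1.0818 tMaxY 0.1656 | tΔX 3.8637 tΔY 1.0353
    t=0.1656 [y] (6,5)
    t=1.0818 [x] (5,5)
    t=1.2009 [y] (5,6)
    t=2.2362 [y] (5,7) — stop
  → r_1 = 2.2362
beam 2: φ=-45°, α=195°
  cosα=-0.9659 sinα=-0.2588 | (6,4) | tMaxX 0.2899 tMaxY 3.2455 | tΔX 1.0353 tΔY 3.8637
    t=0.2899 [x] (5,4)
    t=1.3252 [x] (4,4)
    t=2.3604 [x] (3,4)
    t=3.2455 [y] (3,3)
    t=3.3957 [x] (2,3)
    t=4.4310 [x] (1,3)
    t=5.4663 [x] (0,3) — stop
  → r_2 = 5.4663
beam 3: φ=45°, α=285°
  cosα=0.2588 sinα=-0.9659 | (6,4) | tMaxX 2.7819 tMaxY 0.8696 | tΔX 3.8637 tΔY 1.0353
    t=0.8696 [y] (6,3)
    t=1.9049 [y] (6,2)
    t=2.7819 [x] (7,2)
    t=2.9402 [y] (7,1)
    t=3.9755 [y] (7,0) — stop
  → r_3 = 3.9755
beam 4: φ=135°, α=15°
  cosα=0.9659 sinα=0.2588 | (6,4) | tMaxX 0.7454 tMaxY 0.6182 | tΔX 1.0353 tΔY 3.8637
    t=0.6182 [y] (6,5)
    t=0.7454 [x] (7,5)
    t=1.7807 [x] (8,5) — stop
  → r_4 = 1.7807

ranges = [2.2362, 5.4663, 3.9755, 1.7807]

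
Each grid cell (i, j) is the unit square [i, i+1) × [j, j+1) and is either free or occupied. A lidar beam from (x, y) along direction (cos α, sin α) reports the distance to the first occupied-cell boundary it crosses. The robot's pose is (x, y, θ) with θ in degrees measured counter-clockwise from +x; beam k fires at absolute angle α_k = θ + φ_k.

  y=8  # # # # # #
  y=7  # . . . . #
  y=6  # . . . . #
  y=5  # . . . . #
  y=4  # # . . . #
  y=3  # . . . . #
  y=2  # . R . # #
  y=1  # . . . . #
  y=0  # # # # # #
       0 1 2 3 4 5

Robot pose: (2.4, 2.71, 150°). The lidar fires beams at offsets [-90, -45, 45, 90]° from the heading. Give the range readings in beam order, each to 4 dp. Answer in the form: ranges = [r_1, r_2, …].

ranges = [5.2000, 1.5455, 1.4494, 1.9745]

beam 1: φ=-90°, α=60°
  cosα=0.5000 sinα=0.8660 | (2,2) | tMaxX 1.2000 tMaxY 0.3349 | tΔX 2.0000 tΔY 1.1547
    t=0.3349 [y] (2,3)
    t=1.2000 [x] (3,3)
    t=1.4896 [y] (3,4)
    t=2.6443 [y] (3,5)
    t=3.2000 [x] (4,5)
    t=3.7990 [y] (4,6)
    t=4.9537 [y] (4,7)
    t=5.2000 [x] (5,7) — stop
  → r_1 = 5.2000
beam 2: φ=-45°, α=105°
  cosα=-0.2588 sinα=0.9659 | (2,2) | tMaxX 1.5455 tMaxY 0.3002 | tΔX 3.8637 tΔY 1.0353
    t=0.3002 [y] (2,3)
    t=1.3355 [y] (2,4)
    t=1.5455 [x] (1,4) — stop
  → r_2 = 1.5455
beam 3: φ=45°, α=195°
  cosα=-0.9659 sinα=-0.2588 | (2,2) | tMaxX 0.4141 tMaxY 2.7432 | tΔX 1.0353 tΔY 3.8637
    t=0.4141 [x] (1,2)
    t=1.4494 [x] (0,2) — stop
  → r_3 = 1.4494
beam 4: φ=90°, α=240°
  cosα=-0.5000 sinα=-0.8660 | (2,2) | tMaxX 0.8000 tMaxY 0.8198 | tΔX 2.0000 tΔY 1.1547
    t=0.8000 [x] (1,2)
    t=0.8198 [y] (1,1)
    t=1.9745 [y] (1,0) — stop
  → r_4 = 1.9745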